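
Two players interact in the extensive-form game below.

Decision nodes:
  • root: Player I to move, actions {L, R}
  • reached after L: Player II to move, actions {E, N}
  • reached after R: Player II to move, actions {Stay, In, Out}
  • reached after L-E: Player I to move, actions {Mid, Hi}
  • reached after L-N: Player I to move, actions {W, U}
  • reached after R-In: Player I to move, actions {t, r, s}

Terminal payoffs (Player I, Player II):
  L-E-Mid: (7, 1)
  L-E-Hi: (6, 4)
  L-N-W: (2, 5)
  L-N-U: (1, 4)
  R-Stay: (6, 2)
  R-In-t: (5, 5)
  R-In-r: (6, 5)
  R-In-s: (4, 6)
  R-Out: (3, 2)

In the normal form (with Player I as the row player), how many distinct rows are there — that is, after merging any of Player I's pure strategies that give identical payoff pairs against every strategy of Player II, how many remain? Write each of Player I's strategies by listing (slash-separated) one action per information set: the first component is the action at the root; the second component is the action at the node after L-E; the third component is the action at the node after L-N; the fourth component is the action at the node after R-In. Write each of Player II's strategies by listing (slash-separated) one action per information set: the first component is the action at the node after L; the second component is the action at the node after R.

7

Player I has 24 pure strategies: L/Mid/W/t, L/Mid/W/r, L/Mid/W/s, L/Mid/U/t, L/Mid/U/r, L/Mid/U/s, L/Hi/W/t, L/Hi/W/r, L/Hi/W/s, L/Hi/U/t, L/Hi/U/r, L/Hi/U/s, R/Mid/W/t, R/Mid/W/r, R/Mid/W/s, R/Mid/U/t, R/Mid/U/r, R/Mid/U/s, R/Hi/W/t, R/Hi/W/r, R/Hi/W/s, R/Hi/U/t, R/Hi/U/r, R/Hi/U/s. Columns: E/Stay, E/In, E/Out, N/Stay, N/In, N/Out.
{L/Mid/W/t, L/Mid/W/r, L/Mid/W/s} → row (7,1) (7,1) (7,1) (2,5) (2,5) (2,5)
{L/Mid/U/t, L/Mid/U/r, L/Mid/U/s} → row (7,1) (7,1) (7,1) (1,4) (1,4) (1,4)
{L/Hi/W/t, L/Hi/W/r, L/Hi/W/s} → row (6,4) (6,4) (6,4) (2,5) (2,5) (2,5)
{L/Hi/U/t, L/Hi/U/r, L/Hi/U/s} → row (6,4) (6,4) (6,4) (1,4) (1,4) (1,4)
{R/Mid/W/t, R/Mid/U/t, R/Hi/W/t, R/Hi/U/t} → row (6,2) (5,5) (3,2) (6,2) (5,5) (3,2)
{R/Mid/W/r, R/Mid/U/r, R/Hi/W/r, R/Hi/U/r} → row (6,2) (6,5) (3,2) (6,2) (6,5) (3,2)
{R/Mid/W/s, R/Mid/U/s, R/Hi/W/s, R/Hi/U/s} → row (6,2) (4,6) (3,2) (6,2) (4,6) (3,2)
That's 7 distinct rows out of 24 strategies.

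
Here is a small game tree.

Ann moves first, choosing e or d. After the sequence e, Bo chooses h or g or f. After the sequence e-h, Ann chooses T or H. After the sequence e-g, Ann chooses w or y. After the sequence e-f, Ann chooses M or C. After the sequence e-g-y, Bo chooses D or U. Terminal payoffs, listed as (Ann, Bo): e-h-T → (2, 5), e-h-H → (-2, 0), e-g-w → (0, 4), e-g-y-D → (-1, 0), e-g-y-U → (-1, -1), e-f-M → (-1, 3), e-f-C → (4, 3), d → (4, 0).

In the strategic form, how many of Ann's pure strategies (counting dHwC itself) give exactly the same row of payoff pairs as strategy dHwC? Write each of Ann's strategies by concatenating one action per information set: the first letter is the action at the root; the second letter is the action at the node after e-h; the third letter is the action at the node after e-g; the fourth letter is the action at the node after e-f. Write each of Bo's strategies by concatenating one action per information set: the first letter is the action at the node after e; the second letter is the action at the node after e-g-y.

Row for dHwC (columns hD, hU, gD, gU, fD, fU): (4,0) (4,0) (4,0) (4,0) (4,0) (4,0).
Under dHwC, Ann's choice at the node after e-h and at the node after e-g and at the node after e-f can never be reached regardless of what Bo does, so varying those choices leaves every outcome unchanged.
Holding the reachable choices fixed and varying the unreachable ones freely already gives 2 × 2 × 2 = 8 equivalent strategies.
No other strategy reproduces this row, so those 8 are the full class: dTwM, dTwC, dTyM, dTyC, dHwM, dHwC, dHyM, dHyC.

8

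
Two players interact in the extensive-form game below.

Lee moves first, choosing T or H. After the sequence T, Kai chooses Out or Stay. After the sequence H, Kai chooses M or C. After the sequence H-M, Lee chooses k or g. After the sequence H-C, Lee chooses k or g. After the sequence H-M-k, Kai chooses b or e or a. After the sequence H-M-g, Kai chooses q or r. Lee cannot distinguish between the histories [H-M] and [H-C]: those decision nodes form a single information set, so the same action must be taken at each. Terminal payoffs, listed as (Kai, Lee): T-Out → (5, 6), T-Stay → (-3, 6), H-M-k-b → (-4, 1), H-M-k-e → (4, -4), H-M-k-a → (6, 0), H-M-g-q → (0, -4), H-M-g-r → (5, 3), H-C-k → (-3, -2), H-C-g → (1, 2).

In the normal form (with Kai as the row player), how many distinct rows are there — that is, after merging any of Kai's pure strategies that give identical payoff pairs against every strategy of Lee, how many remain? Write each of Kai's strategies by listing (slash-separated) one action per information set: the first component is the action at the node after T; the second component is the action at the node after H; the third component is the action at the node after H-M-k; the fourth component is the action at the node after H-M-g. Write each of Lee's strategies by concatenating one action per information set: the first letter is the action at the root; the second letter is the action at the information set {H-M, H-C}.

Kai has 24 pure strategies: Out/M/b/q, Out/M/b/r, Out/M/e/q, Out/M/e/r, Out/M/a/q, Out/M/a/r, Out/C/b/q, Out/C/b/r, Out/C/e/q, Out/C/e/r, Out/C/a/q, Out/C/a/r, Stay/M/b/q, Stay/M/b/r, Stay/M/e/q, Stay/M/e/r, Stay/M/a/q, Stay/M/a/r, Stay/C/b/q, Stay/C/b/r, Stay/C/e/q, Stay/C/e/r, Stay/C/a/q, Stay/C/a/r. Columns: Tk, Tg, Hk, Hg.
{Out/M/b/q} → row (5,6) (5,6) (-4,1) (0,-4)
{Out/M/b/r} → row (5,6) (5,6) (-4,1) (5,3)
{Out/M/e/q} → row (5,6) (5,6) (4,-4) (0,-4)
{Out/M/e/r} → row (5,6) (5,6) (4,-4) (5,3)
{Out/M/a/q} → row (5,6) (5,6) (6,0) (0,-4)
{Out/M/a/r} → row (5,6) (5,6) (6,0) (5,3)
{Out/C/b/q, Out/C/b/r, Out/C/e/q, Out/C/e/r, Out/C/a/q, Out/C/a/r} → row (5,6) (5,6) (-3,-2) (1,2)
{Stay/M/b/q} → row (-3,6) (-3,6) (-4,1) (0,-4)
{Stay/M/b/r} → row (-3,6) (-3,6) (-4,1) (5,3)
{Stay/M/e/q} → row (-3,6) (-3,6) (4,-4) (0,-4)
{Stay/M/e/r} → row (-3,6) (-3,6) (4,-4) (5,3)
{Stay/M/a/q} → row (-3,6) (-3,6) (6,0) (0,-4)
{Stay/M/a/r} → row (-3,6) (-3,6) (6,0) (5,3)
{Stay/C/b/q, Stay/C/b/r, Stay/C/e/q, Stay/C/e/r, Stay/C/a/q, Stay/C/a/r} → row (-3,6) (-3,6) (-3,-2) (1,2)
That's 14 distinct rows out of 24 strategies.

14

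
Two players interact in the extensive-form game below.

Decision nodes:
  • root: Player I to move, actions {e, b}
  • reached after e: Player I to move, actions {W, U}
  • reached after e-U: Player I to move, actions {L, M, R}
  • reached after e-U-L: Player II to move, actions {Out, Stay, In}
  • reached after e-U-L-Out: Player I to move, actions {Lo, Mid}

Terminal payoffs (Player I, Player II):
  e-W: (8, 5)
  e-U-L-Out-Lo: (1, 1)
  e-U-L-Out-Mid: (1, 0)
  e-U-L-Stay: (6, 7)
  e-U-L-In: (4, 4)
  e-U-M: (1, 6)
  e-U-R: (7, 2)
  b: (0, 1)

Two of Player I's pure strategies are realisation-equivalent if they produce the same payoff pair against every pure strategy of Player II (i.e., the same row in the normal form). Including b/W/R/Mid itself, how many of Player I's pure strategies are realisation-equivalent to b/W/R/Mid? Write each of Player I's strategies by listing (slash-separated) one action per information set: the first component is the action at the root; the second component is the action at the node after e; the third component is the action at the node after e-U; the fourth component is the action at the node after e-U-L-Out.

12

Row for b/W/R/Mid (columns Out, Stay, In): (0,1) (0,1) (0,1).
Under b/W/R/Mid, Player I's choice at the node after e and at the node after e-U and at the node after e-U-L-Out can never be reached regardless of what Player II does, so varying those choices leaves every outcome unchanged.
Holding the reachable choices fixed and varying the unreachable ones freely already gives 2 × 3 × 2 = 12 equivalent strategies.
No other strategy reproduces this row, so those 12 are the full class: b/W/L/Lo, b/W/L/Mid, b/W/M/Lo, b/W/M/Mid, b/W/R/Lo, b/W/R/Mid, b/U/L/Lo, b/U/L/Mid, b/U/M/Lo, b/U/M/Mid, b/U/R/Lo, b/U/R/Mid.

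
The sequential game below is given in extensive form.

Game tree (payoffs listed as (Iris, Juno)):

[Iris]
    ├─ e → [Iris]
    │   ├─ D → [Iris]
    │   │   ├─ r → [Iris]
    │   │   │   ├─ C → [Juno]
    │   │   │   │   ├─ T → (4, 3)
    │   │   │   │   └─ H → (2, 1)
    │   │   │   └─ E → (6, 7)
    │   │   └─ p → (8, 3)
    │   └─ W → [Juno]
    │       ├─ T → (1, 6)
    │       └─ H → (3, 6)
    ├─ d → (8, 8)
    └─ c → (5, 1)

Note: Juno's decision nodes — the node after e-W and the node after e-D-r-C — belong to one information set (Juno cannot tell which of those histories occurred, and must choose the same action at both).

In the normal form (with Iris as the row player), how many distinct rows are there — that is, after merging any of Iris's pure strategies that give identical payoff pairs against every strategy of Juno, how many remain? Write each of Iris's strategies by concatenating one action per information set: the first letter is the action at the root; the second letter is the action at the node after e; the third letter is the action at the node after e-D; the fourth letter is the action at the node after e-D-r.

Iris has 24 pure strategies: eDrC, eDrE, eDpC, eDpE, eWrC, eWrE, eWpC, eWpE, dDrC, dDrE, dDpC, dDpE, dWrC, dWrE, dWpC, dWpE, cDrC, cDrE, cDpC, cDpE, cWrC, cWrE, cWpC, cWpE. Columns: T, H.
{eDrC} → row (4,3) (2,1)
{eDrE} → row (6,7) (6,7)
{eDpC, eDpE} → row (8,3) (8,3)
{eWrC, eWrE, eWpC, eWpE} → row (1,6) (3,6)
{dDrC, dDrE, dDpC, dDpE, dWrC, dWrE, dWpC, dWpE} → row (8,8) (8,8)
{cDrC, cDrE, cDpC, cDpE, cWrC, cWrE, cWpC, cWpE} → row (5,1) (5,1)
That's 6 distinct rows out of 24 strategies.

6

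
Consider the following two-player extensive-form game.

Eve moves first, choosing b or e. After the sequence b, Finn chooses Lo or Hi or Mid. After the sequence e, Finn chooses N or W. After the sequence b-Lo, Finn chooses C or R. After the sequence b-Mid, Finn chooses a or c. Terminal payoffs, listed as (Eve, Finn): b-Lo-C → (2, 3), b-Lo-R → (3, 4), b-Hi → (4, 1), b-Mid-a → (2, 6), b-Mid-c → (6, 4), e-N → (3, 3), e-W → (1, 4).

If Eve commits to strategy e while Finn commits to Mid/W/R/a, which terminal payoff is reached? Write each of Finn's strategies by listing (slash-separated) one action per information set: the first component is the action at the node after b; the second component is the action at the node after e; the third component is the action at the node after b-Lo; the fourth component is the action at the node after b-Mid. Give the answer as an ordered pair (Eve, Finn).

(1, 4)

Trace the play path from the root:
  Eve plays e
  Finn plays W at [e]
→ terminal payoff (1, 4).
(Finn's choice at the node after b is never reached on this path, so it doesn't affect the outcome.)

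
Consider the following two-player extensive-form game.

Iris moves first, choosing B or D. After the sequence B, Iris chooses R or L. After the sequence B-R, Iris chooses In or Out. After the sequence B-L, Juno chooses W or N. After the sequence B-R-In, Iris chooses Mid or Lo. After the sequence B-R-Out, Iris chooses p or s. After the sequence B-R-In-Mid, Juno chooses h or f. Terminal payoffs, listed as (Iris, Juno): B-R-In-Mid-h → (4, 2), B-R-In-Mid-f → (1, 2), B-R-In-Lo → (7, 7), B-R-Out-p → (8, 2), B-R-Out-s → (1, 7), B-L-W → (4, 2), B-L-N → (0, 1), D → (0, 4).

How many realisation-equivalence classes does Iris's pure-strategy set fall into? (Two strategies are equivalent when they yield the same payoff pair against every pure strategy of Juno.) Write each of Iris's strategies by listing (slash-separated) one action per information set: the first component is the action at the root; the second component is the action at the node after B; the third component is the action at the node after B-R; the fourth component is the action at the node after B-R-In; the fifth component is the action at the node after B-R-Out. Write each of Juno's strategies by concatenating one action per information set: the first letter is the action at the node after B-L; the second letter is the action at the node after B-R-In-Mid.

6

Iris has 32 pure strategies: B/R/In/Mid/p, B/R/In/Mid/s, B/R/In/Lo/p, B/R/In/Lo/s, B/R/Out/Mid/p, B/R/Out/Mid/s, B/R/Out/Lo/p, B/R/Out/Lo/s, B/L/In/Mid/p, B/L/In/Mid/s, B/L/In/Lo/p, B/L/In/Lo/s, B/L/Out/Mid/p, B/L/Out/Mid/s, B/L/Out/Lo/p, B/L/Out/Lo/s, D/R/In/Mid/p, D/R/In/Mid/s, D/R/In/Lo/p, D/R/In/Lo/s, D/R/Out/Mid/p, D/R/Out/Mid/s, D/R/Out/Lo/p, D/R/Out/Lo/s, D/L/In/Mid/p, D/L/In/Mid/s, D/L/In/Lo/p, D/L/In/Lo/s, D/L/Out/Mid/p, D/L/Out/Mid/s, D/L/Out/Lo/p, D/L/Out/Lo/s. Columns: Wh, Wf, Nh, Nf.
{B/R/In/Mid/p, B/R/In/Mid/s} → row (4,2) (1,2) (4,2) (1,2)
{B/R/In/Lo/p, B/R/In/Lo/s} → row (7,7) (7,7) (7,7) (7,7)
{B/R/Out/Mid/p, B/R/Out/Lo/p} → row (8,2) (8,2) (8,2) (8,2)
{B/R/Out/Mid/s, B/R/Out/Lo/s} → row (1,7) (1,7) (1,7) (1,7)
{B/L/In/Mid/p, B/L/In/Mid/s, B/L/In/Lo/p, B/L/In/Lo/s, B/L/Out/Mid/p, B/L/Out/Mid/s, B/L/Out/Lo/p, B/L/Out/Lo/s} → row (4,2) (4,2) (0,1) (0,1)
{D/R/In/Mid/p, D/R/In/Mid/s, D/R/In/Lo/p, D/R/In/Lo/s, D/R/Out/Mid/p, D/R/Out/Mid/s, D/R/Out/Lo/p, D/R/Out/Lo/s, D/L/In/Mid/p, D/L/In/Mid/s, D/L/In/Lo/p, D/L/In/Lo/s, D/L/Out/Mid/p, D/L/Out/Mid/s, D/L/Out/Lo/p, D/L/Out/Lo/s} → row (0,4) (0,4) (0,4) (0,4)
That's 6 distinct rows out of 32 strategies.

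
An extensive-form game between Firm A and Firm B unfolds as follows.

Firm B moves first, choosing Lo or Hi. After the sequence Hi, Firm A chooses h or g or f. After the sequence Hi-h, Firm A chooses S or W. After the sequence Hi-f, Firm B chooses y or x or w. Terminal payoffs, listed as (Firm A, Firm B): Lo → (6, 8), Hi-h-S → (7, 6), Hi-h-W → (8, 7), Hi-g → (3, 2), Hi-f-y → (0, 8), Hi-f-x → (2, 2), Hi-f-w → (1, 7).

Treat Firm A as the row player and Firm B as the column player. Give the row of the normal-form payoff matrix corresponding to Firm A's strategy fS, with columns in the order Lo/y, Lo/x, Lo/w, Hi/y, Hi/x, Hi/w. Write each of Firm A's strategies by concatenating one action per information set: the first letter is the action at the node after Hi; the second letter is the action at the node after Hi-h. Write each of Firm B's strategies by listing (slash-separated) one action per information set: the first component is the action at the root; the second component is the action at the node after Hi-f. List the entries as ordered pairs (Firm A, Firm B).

vs Lo/y: Firm B plays Lo → (6, 8)
vs Lo/x: Firm B plays Lo → (6, 8)
vs Lo/w: Firm B plays Lo → (6, 8)
vs Hi/y: Firm B plays Hi → Firm A plays f at [Hi] → Firm B plays y at [Hi-f] → (0, 8)
vs Hi/x: Firm B plays Hi → Firm A plays f at [Hi] → Firm B plays x at [Hi-f] → (2, 2)
vs Hi/w: Firm B plays Hi → Firm A plays f at [Hi] → Firm B plays w at [Hi-f] → (1, 7)

(6,8) (6,8) (6,8) (0,8) (2,2) (1,7)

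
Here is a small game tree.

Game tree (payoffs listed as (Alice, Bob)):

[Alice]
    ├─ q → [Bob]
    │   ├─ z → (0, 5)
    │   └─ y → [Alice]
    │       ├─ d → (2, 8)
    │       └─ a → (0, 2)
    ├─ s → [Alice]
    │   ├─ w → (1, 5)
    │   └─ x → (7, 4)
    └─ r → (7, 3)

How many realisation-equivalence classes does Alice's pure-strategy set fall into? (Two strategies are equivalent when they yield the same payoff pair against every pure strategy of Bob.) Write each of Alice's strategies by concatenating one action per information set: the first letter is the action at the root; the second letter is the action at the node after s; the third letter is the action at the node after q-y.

Alice has 12 pure strategies: qwd, qwa, qxd, qxa, swd, swa, sxd, sxa, rwd, rwa, rxd, rxa. Columns: z, y.
{qwd, qxd} → row (0,5) (2,8)
{qwa, qxa} → row (0,5) (0,2)
{swd, swa} → row (1,5) (1,5)
{sxd, sxa} → row (7,4) (7,4)
{rwd, rwa, rxd, rxa} → row (7,3) (7,3)
That's 5 distinct rows out of 12 strategies.

5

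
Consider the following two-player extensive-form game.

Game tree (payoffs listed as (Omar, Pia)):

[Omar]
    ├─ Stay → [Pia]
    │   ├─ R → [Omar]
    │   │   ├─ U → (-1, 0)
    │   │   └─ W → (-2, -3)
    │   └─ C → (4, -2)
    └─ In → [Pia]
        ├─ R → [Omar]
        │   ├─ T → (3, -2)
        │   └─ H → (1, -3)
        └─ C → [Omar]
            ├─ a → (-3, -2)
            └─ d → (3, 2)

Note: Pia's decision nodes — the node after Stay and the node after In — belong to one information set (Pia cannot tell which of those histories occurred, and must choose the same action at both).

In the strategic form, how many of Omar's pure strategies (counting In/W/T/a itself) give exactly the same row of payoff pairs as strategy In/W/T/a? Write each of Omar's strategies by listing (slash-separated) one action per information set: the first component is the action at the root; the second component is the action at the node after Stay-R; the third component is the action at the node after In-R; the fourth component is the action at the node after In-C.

Row for In/W/T/a (columns R, C): (3,-2) (-3,-2).
Under In/W/T/a, Omar's choice at the node after Stay-R can never be reached regardless of what Pia does, so varying those choices leaves every outcome unchanged.
Holding the reachable choices fixed and varying the unreachable one freely already gives 2 equivalent strategies.
No other strategy reproduces this row, so those 2 are the full class: In/U/T/a, In/W/T/a.

2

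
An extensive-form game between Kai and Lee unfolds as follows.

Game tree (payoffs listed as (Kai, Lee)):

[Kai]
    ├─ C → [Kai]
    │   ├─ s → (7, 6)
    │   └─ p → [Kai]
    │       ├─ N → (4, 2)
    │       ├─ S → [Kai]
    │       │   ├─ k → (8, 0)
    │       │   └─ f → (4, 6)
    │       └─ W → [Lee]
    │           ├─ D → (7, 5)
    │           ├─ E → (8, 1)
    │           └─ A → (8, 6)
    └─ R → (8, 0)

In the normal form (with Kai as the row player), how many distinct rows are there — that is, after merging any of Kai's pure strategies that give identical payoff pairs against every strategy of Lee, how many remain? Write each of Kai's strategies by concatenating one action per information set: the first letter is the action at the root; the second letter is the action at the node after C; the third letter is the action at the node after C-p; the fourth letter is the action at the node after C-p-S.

Kai has 24 pure strategies: CsNk, CsNf, CsSk, CsSf, CsWk, CsWf, CpNk, CpNf, CpSk, CpSf, CpWk, CpWf, RsNk, RsNf, RsSk, RsSf, RsWk, RsWf, RpNk, RpNf, RpSk, RpSf, RpWk, RpWf. Columns: D, E, A.
{CsNk, CsNf, CsSk, CsSf, CsWk, CsWf} → row (7,6) (7,6) (7,6)
{CpNk, CpNf} → row (4,2) (4,2) (4,2)
{CpSk, RsNk, RsNf, RsSk, RsSf, RsWk, RsWf, RpNk, RpNf, RpSk, RpSf, RpWk, RpWf} → row (8,0) (8,0) (8,0)
{CpSf} → row (4,6) (4,6) (4,6)
{CpWk, CpWf} → row (7,5) (8,1) (8,6)
That's 5 distinct rows out of 24 strategies.

5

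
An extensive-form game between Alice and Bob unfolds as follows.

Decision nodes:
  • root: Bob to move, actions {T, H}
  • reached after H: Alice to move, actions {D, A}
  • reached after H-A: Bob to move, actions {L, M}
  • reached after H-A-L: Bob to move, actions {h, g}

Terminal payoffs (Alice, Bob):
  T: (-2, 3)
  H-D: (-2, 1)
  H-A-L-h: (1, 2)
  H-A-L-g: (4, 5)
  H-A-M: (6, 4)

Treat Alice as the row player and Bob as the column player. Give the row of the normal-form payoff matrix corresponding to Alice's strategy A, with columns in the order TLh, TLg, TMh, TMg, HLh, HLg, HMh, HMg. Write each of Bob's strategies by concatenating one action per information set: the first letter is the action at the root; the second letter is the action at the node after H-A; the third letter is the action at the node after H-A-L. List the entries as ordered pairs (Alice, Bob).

vs TLh: Bob plays T → (-2, 3)
vs TLg: Bob plays T → (-2, 3)
vs TMh: Bob plays T → (-2, 3)
vs TMg: Bob plays T → (-2, 3)
vs HLh: Bob plays H → Alice plays A at [H] → Bob plays L at [H-A] → Bob plays h at [H-A-L] → (1, 2)
vs HLg: Bob plays H → Alice plays A at [H] → Bob plays L at [H-A] → Bob plays g at [H-A-L] → (4, 5)
vs HMh: Bob plays H → Alice plays A at [H] → Bob plays M at [H-A] → (6, 4)
vs HMg: Bob plays H → Alice plays A at [H] → Bob plays M at [H-A] → (6, 4)

(-2,3) (-2,3) (-2,3) (-2,3) (1,2) (4,5) (6,4) (6,4)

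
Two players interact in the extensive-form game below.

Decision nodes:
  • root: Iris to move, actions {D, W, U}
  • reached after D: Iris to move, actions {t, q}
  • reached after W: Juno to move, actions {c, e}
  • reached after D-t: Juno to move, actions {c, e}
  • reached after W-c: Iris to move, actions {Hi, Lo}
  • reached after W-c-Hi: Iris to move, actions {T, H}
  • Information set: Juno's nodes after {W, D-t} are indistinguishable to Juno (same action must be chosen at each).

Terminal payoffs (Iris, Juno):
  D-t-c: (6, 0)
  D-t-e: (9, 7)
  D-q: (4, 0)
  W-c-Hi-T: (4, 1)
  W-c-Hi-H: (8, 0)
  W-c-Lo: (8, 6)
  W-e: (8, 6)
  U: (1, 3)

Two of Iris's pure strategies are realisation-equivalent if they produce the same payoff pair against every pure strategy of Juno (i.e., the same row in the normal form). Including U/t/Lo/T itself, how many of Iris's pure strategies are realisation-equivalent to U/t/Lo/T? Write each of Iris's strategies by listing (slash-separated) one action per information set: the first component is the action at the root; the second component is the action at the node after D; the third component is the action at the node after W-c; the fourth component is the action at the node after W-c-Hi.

8

Row for U/t/Lo/T (columns c, e): (1,3) (1,3).
Under U/t/Lo/T, Iris's choice at the node after D and at the node after W-c and at the node after W-c-Hi can never be reached regardless of what Juno does, so varying those choices leaves every outcome unchanged.
Holding the reachable choices fixed and varying the unreachable ones freely already gives 2 × 2 × 2 = 8 equivalent strategies.
No other strategy reproduces this row, so those 8 are the full class: U/t/Hi/T, U/t/Hi/H, U/t/Lo/T, U/t/Lo/H, U/q/Hi/T, U/q/Hi/H, U/q/Lo/T, U/q/Lo/H.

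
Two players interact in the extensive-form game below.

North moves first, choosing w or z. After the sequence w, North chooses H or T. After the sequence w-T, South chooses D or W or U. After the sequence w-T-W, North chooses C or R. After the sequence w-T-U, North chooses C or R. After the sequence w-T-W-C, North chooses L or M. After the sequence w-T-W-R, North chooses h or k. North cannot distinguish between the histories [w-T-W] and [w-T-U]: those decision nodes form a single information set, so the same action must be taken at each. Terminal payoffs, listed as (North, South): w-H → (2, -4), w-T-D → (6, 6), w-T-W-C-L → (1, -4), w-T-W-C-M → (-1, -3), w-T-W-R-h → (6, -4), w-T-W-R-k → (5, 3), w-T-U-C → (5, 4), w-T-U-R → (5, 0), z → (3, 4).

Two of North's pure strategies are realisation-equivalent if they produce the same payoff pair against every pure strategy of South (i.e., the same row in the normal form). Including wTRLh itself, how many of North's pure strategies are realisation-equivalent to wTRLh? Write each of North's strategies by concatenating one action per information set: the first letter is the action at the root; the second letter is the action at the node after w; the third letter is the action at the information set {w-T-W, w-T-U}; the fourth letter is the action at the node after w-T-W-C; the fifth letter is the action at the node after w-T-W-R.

2

Row for wTRLh (columns D, W, U): (6,6) (6,-4) (5,0).
Under wTRLh, North's choice at the node after w-T-W-C can never be reached regardless of what South does, so varying those choices leaves every outcome unchanged.
Holding the reachable choices fixed and varying the unreachable one freely already gives 2 equivalent strategies.
No other strategy reproduces this row, so those 2 are the full class: wTRLh, wTRMh.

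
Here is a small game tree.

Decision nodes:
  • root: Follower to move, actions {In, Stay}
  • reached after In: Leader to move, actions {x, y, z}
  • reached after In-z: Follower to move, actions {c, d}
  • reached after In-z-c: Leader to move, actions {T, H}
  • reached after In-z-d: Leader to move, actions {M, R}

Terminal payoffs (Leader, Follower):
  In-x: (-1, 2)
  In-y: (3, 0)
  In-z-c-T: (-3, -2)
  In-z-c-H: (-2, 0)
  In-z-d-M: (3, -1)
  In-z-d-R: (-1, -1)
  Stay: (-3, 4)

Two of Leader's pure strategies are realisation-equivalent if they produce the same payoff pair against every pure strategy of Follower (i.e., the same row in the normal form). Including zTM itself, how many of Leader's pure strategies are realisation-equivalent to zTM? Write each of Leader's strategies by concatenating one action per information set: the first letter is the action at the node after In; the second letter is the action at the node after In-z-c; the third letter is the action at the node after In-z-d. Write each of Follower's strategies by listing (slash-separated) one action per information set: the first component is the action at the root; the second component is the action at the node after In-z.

Row for zTM (columns In/c, In/d, Stay/c, Stay/d): (-3,-2) (3,-1) (-3,4) (-3,4).
Every one of Leader's information sets is on the play path for some reply by Follower when Leader follows zTM.
Changing the action at any of them therefore changes at least one column, so only zTM itself gives this row.

1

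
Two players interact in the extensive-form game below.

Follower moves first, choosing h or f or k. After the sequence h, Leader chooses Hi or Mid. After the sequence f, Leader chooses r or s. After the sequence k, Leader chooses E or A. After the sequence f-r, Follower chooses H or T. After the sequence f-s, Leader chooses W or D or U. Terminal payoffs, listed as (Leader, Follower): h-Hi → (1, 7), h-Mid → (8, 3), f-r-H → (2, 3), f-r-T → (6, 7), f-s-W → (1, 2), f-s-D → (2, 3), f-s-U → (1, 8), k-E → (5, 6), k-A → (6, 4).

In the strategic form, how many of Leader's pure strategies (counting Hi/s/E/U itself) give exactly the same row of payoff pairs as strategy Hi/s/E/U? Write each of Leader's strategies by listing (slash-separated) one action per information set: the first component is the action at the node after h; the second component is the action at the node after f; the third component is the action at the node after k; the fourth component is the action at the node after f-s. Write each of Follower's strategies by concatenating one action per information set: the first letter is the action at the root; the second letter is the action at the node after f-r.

Row for Hi/s/E/U (columns hH, hT, fH, fT, kH, kT): (1,7) (1,7) (1,8) (1,8) (5,6) (5,6).
Every one of Leader's information sets is on the play path for some reply by Follower when Leader follows Hi/s/E/U.
Changing the action at any of them therefore changes at least one column, so only Hi/s/E/U itself gives this row.

1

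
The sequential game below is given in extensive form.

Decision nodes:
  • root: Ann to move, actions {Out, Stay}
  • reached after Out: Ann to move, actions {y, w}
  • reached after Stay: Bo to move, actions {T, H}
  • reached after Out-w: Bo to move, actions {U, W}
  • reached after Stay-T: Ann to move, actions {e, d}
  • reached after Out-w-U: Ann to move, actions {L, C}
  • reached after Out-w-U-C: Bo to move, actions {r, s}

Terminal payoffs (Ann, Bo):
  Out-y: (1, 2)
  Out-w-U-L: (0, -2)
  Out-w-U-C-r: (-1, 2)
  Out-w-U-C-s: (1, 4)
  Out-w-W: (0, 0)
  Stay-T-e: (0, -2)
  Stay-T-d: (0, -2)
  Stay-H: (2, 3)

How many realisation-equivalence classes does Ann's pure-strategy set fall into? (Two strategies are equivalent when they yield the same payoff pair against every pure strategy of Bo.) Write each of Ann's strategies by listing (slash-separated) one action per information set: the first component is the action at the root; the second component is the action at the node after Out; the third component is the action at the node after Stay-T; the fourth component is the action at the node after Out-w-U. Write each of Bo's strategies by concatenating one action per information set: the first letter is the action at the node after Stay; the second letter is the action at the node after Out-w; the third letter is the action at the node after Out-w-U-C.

4

Ann has 16 pure strategies: Out/y/e/L, Out/y/e/C, Out/y/d/L, Out/y/d/C, Out/w/e/L, Out/w/e/C, Out/w/d/L, Out/w/d/C, Stay/y/e/L, Stay/y/e/C, Stay/y/d/L, Stay/y/d/C, Stay/w/e/L, Stay/w/e/C, Stay/w/d/L, Stay/w/d/C. Columns: TUr, TUs, TWr, TWs, HUr, HUs, HWr, HWs.
{Out/y/e/L, Out/y/e/C, Out/y/d/L, Out/y/d/C} → row (1,2) (1,2) (1,2) (1,2) (1,2) (1,2) (1,2) (1,2)
{Out/w/e/L, Out/w/d/L} → row (0,-2) (0,-2) (0,0) (0,0) (0,-2) (0,-2) (0,0) (0,0)
{Out/w/e/C, Out/w/d/C} → row (-1,2) (1,4) (0,0) (0,0) (-1,2) (1,4) (0,0) (0,0)
{Stay/y/e/L, Stay/y/e/C, Stay/y/d/L, Stay/y/d/C, Stay/w/e/L, Stay/w/e/C, Stay/w/d/L, Stay/w/d/C} → row (0,-2) (0,-2) (0,-2) (0,-2) (2,3) (2,3) (2,3) (2,3)
That's 4 distinct rows out of 16 strategies.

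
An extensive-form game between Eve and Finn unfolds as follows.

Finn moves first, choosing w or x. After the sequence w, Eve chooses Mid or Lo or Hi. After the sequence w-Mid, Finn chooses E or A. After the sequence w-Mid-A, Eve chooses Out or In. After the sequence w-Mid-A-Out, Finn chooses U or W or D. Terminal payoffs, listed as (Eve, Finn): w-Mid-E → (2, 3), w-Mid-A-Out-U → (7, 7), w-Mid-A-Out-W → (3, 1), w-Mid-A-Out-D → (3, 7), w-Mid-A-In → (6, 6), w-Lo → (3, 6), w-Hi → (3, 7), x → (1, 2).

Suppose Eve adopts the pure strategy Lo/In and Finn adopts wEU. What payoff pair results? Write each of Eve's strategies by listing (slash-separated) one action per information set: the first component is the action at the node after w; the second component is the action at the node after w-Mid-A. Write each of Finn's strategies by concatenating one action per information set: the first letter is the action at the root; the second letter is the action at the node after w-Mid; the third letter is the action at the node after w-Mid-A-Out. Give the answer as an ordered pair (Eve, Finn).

Trace the play path from the root:
  Finn plays w
  Eve plays Lo at [w]
→ terminal payoff (3, 6).
(Eve's choice at the node after w-Mid-A is never reached on this path, so it doesn't affect the outcome.)

(3, 6)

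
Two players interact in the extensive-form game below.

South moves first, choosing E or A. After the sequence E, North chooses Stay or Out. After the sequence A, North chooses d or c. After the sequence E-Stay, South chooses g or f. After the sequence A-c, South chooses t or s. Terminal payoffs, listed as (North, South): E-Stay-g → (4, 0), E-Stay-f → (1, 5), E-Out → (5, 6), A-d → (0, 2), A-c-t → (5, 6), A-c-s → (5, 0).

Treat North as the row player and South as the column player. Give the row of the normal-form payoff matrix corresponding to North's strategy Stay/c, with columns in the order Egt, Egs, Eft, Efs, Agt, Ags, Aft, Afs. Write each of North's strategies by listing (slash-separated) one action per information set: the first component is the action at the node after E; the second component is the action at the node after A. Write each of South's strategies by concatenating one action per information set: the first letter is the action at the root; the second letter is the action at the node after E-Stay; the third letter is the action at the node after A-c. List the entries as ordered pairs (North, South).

vs Egt: South plays E → North plays Stay at [E] → South plays g at [E-Stay] → (4, 0)
vs Egs: South plays E → North plays Stay at [E] → South plays g at [E-Stay] → (4, 0)
vs Eft: South plays E → North plays Stay at [E] → South plays f at [E-Stay] → (1, 5)
vs Efs: South plays E → North plays Stay at [E] → South plays f at [E-Stay] → (1, 5)
vs Agt: South plays A → North plays c at [A] → South plays t at [A-c] → (5, 6)
vs Ags: South plays A → North plays c at [A] → South plays s at [A-c] → (5, 0)
vs Aft: South plays A → North plays c at [A] → South plays t at [A-c] → (5, 6)
vs Afs: South plays A → North plays c at [A] → South plays s at [A-c] → (5, 0)

(4,0) (4,0) (1,5) (1,5) (5,6) (5,0) (5,6) (5,0)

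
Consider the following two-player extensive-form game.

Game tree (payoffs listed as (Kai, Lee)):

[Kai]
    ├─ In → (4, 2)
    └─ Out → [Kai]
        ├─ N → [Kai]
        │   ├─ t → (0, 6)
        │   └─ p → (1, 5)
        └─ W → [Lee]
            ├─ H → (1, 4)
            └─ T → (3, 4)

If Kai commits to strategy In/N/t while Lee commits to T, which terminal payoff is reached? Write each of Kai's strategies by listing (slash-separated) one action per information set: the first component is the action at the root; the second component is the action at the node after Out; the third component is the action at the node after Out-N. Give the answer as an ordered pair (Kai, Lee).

Trace the play path from the root:
  Kai plays In
→ terminal payoff (4, 2).
(Kai's choice at the node after Out is never reached on this path, so it doesn't affect the outcome.)

(4, 2)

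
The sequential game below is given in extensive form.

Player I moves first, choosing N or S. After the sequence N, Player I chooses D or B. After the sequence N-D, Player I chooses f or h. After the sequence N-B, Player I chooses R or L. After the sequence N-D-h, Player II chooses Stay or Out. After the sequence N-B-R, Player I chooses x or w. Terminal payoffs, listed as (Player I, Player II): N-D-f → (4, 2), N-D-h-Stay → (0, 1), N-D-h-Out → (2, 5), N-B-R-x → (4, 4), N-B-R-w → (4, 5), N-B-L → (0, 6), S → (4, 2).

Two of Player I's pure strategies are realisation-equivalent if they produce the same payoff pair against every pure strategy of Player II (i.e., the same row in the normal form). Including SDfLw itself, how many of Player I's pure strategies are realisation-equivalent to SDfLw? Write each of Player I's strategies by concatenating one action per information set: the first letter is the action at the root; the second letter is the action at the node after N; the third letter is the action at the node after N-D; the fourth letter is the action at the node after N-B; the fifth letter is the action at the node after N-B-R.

20

Row for SDfLw (columns Stay, Out): (4,2) (4,2).
Under SDfLw, Player I's choice at the node after N and at the node after N-D and at the node after N-B and at the node after N-B-R can never be reached regardless of what Player II does, so varying those choices leaves every outcome unchanged.
Holding the reachable choices fixed and varying the unreachable ones freely already gives 2 × 2 × 2 × 2 = 16 equivalent strategies.
Checking the remaining rows, NDfRx, NDfRw, NDfLx, NDfLw also happen to give the same payoffs in every column, bringing the total to 20: NDfRx, NDfRw, NDfLx, NDfLw, SDfRx, SDfRw, SDfLx, SDfLw, SDhRx, SDhRw, SDhLx, SDhLw, SBfRx, SBfRw, SBfLx, SBfLw, SBhRx, SBhRw, SBhLx, SBhLw.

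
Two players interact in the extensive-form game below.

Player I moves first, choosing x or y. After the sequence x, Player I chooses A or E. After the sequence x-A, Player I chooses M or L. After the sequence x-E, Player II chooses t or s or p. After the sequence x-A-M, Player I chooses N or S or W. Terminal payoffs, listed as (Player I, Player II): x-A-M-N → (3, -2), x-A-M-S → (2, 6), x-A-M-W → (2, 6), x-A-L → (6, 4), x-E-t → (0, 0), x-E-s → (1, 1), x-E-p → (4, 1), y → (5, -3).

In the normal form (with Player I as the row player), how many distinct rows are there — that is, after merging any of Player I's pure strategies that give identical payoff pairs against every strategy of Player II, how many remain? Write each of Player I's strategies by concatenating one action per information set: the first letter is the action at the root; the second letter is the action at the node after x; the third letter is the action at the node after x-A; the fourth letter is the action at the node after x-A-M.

Player I has 24 pure strategies: xAMN, xAMS, xAMW, xALN, xALS, xALW, xEMN, xEMS, xEMW, xELN, xELS, xELW, yAMN, yAMS, yAMW, yALN, yALS, yALW, yEMN, yEMS, yEMW, yELN, yELS, yELW. Columns: t, s, p.
{xAMN} → row (3,-2) (3,-2) (3,-2)
{xAMS, xAMW} → row (2,6) (2,6) (2,6)
{xALN, xALS, xALW} → row (6,4) (6,4) (6,4)
{xEMN, xEMS, xEMW, xELN, xELS, xELW} → row (0,0) (1,1) (4,1)
{yAMN, yAMS, yAMW, yALN, yALS, yALW, yEMN, yEMS, yEMW, yELN, yELS, yELW} → row (5,-3) (5,-3) (5,-3)
That's 5 distinct rows out of 24 strategies.

5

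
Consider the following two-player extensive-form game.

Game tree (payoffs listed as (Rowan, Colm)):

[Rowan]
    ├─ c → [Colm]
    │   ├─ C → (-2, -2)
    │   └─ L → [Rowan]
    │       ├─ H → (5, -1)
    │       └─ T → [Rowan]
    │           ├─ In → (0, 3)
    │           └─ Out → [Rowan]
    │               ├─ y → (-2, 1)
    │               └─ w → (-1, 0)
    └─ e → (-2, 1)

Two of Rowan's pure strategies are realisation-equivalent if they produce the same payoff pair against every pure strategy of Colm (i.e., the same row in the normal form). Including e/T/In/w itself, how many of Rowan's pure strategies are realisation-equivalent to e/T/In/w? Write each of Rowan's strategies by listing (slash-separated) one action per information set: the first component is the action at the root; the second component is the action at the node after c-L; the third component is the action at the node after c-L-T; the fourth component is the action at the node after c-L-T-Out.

8

Row for e/T/In/w (columns C, L): (-2,1) (-2,1).
Under e/T/In/w, Rowan's choice at the node after c-L and at the node after c-L-T and at the node after c-L-T-Out can never be reached regardless of what Colm does, so varying those choices leaves every outcome unchanged.
Holding the reachable choices fixed and varying the unreachable ones freely already gives 2 × 2 × 2 = 8 equivalent strategies.
No other strategy reproduces this row, so those 8 are the full class: e/H/In/y, e/H/In/w, e/H/Out/y, e/H/Out/w, e/T/In/y, e/T/In/w, e/T/Out/y, e/T/Out/w.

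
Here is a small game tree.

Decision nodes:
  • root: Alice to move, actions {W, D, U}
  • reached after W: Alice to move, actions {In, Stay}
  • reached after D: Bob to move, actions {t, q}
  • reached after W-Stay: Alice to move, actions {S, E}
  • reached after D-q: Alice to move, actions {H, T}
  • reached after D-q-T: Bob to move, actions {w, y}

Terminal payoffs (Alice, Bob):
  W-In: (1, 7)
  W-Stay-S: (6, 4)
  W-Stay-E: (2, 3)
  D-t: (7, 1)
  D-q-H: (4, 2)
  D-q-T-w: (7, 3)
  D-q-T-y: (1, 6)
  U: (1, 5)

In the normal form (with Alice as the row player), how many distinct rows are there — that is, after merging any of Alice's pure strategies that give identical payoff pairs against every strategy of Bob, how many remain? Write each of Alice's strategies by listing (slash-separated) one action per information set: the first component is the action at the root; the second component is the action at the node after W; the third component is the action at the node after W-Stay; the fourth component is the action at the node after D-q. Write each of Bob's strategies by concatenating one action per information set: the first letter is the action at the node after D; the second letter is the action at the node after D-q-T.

Alice has 24 pure strategies: W/In/S/H, W/In/S/T, W/In/E/H, W/In/E/T, W/Stay/S/H, W/Stay/S/T, W/Stay/E/H, W/Stay/E/T, D/In/S/H, D/In/S/T, D/In/E/H, D/In/E/T, D/Stay/S/H, D/Stay/S/T, D/Stay/E/H, D/Stay/E/T, U/In/S/H, U/In/S/T, U/In/E/H, U/In/E/T, U/Stay/S/H, U/Stay/S/T, U/Stay/E/H, U/Stay/E/T. Columns: tw, ty, qw, qy.
{W/In/S/H, W/In/S/T, W/In/E/H, W/In/E/T} → row (1,7) (1,7) (1,7) (1,7)
{W/Stay/S/H, W/Stay/S/T} → row (6,4) (6,4) (6,4) (6,4)
{W/Stay/E/H, W/Stay/E/T} → row (2,3) (2,3) (2,3) (2,3)
{D/In/S/H, D/In/E/H, D/Stay/S/H, D/Stay/E/H} → row (7,1) (7,1) (4,2) (4,2)
{D/In/S/T, D/In/E/T, D/Stay/S/T, D/Stay/E/T} → row (7,1) (7,1) (7,3) (1,6)
{U/In/S/H, U/In/S/T, U/In/E/H, U/In/E/T, U/Stay/S/H, U/Stay/S/T, U/Stay/E/H, U/Stay/E/T} → row (1,5) (1,5) (1,5) (1,5)
That's 6 distinct rows out of 24 strategies.

6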